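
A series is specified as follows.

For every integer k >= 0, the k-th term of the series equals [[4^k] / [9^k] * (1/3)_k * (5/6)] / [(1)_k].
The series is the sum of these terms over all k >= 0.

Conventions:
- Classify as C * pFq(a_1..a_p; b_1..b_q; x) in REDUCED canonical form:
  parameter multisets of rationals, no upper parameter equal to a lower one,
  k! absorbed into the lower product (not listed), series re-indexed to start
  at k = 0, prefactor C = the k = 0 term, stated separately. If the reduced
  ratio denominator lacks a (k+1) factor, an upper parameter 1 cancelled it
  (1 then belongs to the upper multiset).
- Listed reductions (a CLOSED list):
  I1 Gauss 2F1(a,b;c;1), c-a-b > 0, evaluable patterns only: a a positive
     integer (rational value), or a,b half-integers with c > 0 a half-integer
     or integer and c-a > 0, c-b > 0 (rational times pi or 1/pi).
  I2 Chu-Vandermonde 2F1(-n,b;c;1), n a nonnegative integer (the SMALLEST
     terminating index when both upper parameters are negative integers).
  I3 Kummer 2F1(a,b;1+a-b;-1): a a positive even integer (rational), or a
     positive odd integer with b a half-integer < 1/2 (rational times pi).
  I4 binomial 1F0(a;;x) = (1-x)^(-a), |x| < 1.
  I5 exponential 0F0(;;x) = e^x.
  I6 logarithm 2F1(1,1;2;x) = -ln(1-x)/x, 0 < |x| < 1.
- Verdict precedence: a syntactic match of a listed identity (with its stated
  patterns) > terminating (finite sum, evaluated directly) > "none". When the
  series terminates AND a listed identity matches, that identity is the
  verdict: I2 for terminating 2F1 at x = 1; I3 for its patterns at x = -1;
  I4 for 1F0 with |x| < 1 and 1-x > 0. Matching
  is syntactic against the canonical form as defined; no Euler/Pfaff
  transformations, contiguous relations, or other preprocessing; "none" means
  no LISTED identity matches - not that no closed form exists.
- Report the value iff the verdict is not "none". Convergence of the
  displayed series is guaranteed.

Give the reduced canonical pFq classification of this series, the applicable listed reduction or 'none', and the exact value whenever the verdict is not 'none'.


This is 5/6 * 1F0(1/3; -; 4/9) in reduced canonical form. Verdict: binomial (I4) fires (the 1F0 binomial series: exponent -1/3, x = 4/9). Exact value: (5/6) * (5/9)^(-1/3).

The tell: t_0 = 5/6 here, and the two geometric factors (C = 5/6, x = 4/9) combine into one argument.
Ratio: r(k) = (4/9) * (k+1/3) / [(k+1)] - rational in k, leading ratio (4/9); with t_0 = 5/6, classification follows.


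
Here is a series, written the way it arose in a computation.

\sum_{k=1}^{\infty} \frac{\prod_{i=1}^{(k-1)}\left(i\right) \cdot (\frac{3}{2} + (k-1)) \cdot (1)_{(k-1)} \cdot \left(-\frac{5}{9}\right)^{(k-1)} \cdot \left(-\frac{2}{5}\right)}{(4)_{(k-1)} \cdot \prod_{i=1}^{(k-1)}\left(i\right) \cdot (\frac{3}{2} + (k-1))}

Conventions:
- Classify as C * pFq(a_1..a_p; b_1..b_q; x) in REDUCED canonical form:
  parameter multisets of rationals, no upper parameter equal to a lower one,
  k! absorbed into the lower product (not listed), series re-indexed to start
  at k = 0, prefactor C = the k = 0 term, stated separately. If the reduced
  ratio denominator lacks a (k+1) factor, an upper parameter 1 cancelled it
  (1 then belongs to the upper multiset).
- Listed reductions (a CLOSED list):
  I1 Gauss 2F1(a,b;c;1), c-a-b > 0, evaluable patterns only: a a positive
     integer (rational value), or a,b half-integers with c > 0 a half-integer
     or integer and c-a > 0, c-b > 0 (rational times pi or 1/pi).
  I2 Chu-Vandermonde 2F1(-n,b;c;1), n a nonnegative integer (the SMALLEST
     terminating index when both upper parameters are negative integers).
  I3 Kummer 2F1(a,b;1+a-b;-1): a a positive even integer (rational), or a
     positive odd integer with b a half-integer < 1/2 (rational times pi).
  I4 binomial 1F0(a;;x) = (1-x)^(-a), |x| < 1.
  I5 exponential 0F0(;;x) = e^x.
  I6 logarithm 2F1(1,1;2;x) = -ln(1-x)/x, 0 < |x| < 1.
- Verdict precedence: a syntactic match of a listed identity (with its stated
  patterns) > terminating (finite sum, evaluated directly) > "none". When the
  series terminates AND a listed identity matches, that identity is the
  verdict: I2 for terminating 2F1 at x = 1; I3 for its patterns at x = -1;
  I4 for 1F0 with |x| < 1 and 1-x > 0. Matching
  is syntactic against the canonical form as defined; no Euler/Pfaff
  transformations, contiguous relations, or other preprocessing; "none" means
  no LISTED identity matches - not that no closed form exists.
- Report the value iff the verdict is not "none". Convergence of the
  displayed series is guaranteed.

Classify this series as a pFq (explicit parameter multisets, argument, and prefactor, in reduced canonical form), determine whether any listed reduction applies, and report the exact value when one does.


x = -\frac{5}{9} here; the reduced form reads 2F1, upper {1, 1}, lower {4}, C = -\frac{2}{5}. Verdict: none here - no I1-I6 shape fits x = -\frac{5}{9} with lower {4}.

The tell: with t_0 = -\frac{2}{5}, the factor k + 3/2 cancels (top and bottom), leaving C = -2/5, x = -5/9.
Consecutive-term ratio: r(k) = -\frac{5}{9} * (k+1) (k+1) / [(k+4) (k+1)] - poly over poly, x = -\frac{5}{9} from leading terms; C = -\frac{2}{5} at k = 0.


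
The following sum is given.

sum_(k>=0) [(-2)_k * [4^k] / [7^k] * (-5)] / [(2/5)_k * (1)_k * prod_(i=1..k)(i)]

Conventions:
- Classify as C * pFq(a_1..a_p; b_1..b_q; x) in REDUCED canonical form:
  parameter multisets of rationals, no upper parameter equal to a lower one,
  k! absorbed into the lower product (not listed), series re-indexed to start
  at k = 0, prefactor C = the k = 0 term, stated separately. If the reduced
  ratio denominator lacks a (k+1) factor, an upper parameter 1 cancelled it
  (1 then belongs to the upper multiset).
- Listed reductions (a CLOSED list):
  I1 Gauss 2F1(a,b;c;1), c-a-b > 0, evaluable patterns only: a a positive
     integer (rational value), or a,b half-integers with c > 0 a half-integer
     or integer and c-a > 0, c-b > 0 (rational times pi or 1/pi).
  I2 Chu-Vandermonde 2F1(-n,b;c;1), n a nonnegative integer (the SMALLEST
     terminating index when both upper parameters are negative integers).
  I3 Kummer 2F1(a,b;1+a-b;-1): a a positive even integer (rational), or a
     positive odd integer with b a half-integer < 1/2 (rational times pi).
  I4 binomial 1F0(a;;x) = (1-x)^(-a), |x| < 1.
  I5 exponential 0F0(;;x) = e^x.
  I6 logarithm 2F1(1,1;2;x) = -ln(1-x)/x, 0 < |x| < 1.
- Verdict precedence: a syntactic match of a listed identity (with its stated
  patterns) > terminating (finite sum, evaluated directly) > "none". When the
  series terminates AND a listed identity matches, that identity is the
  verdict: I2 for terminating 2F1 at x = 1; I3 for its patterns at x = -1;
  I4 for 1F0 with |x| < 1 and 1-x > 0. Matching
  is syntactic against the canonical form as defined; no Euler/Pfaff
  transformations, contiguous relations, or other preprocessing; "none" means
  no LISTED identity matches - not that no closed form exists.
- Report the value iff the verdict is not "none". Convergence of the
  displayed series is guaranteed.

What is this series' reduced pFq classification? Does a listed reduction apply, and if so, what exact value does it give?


At argument 4/7: a 1F2 with upper {-2}, lower {2/5, 1}, scaled by C = -5. Verdict: terminating at k = 2: the factor (-2)_k kills every later term; summing the 3 survivors is exact. Hence: 2685/343.

Key observation: x = (4/7) and (1)_k (prefactor -5) is k! itself.
Ratio: r(k) = (4/7) * (k-2) / [(k+2/5) (k+1) (k+1)] - rational; roots negated = parameters, x = (4/7), C = -5.


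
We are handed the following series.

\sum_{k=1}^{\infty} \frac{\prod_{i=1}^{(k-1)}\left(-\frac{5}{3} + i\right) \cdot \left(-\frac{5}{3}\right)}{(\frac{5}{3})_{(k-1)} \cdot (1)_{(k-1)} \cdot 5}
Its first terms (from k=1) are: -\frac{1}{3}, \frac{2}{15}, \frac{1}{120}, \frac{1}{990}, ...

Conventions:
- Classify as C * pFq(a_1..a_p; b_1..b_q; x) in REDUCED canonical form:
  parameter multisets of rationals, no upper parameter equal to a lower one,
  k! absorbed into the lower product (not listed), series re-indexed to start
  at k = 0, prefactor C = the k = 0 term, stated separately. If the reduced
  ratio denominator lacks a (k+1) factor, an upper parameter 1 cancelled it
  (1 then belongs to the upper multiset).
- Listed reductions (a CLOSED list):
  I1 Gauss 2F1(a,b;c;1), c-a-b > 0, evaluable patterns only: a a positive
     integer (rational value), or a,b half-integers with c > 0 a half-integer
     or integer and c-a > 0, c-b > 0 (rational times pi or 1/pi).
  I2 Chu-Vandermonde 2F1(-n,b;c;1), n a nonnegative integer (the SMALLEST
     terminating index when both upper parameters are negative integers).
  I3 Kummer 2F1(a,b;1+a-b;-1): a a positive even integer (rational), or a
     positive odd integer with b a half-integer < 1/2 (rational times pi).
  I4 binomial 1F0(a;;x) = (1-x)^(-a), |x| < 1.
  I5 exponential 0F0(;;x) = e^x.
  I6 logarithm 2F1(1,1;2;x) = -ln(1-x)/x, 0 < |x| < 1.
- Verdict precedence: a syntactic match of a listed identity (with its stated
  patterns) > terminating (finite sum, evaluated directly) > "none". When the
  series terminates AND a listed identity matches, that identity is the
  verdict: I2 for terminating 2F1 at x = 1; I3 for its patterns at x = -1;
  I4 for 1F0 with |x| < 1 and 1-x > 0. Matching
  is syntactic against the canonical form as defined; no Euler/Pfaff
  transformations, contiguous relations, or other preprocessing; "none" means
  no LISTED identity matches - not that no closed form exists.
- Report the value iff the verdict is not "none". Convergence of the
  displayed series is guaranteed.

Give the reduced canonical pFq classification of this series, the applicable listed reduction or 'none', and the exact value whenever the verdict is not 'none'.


With C = -\frac{1}{3}: the canonical form is 1F1(-\frac{2}{3}; \frac{5}{3}; 1). Verdict: none here - no I1-I6 shape fits x = 1 with lower {\frac{5}{3}}.

The tell: t_0 being -\frac{1}{3}, the constant factors (prefactor -1/3) combine into one prefactor.
Ratio: r(k) = 1 * (k-\frac{2}{3}) / [(k+\frac{5}{3}) (k+1)] - rational in k, leading ratio 1; with t_0 = -\frac{1}{3}, classification follows.


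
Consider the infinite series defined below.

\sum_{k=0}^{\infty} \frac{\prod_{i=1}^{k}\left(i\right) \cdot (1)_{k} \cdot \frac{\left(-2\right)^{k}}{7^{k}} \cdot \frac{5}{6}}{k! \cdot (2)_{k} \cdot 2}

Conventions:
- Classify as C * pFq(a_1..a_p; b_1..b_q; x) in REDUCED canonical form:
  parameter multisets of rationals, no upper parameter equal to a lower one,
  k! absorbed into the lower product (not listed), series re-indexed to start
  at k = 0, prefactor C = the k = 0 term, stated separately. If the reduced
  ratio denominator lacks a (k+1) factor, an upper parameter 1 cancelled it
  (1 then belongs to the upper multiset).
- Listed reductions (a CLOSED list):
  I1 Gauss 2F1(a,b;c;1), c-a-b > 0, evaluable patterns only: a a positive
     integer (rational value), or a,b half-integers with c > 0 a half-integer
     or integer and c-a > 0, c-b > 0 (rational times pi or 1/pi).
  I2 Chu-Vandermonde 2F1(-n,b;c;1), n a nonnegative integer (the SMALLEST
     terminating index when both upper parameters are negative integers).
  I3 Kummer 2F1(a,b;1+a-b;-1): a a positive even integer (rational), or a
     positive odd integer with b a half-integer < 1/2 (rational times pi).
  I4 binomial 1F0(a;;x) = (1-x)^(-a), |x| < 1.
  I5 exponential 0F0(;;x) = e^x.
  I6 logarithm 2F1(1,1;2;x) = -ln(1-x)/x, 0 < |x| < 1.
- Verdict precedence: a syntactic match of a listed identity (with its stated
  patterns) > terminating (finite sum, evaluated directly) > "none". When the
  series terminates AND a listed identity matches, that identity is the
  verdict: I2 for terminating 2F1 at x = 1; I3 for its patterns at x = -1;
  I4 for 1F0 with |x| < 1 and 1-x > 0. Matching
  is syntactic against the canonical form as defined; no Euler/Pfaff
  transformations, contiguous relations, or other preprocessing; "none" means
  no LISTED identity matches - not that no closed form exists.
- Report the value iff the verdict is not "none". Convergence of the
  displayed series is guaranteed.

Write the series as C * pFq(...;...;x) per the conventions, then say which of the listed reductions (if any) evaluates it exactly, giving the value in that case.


The series (x = -\frac{2}{7}) is 2F1: upper {1, 1}, lower {2}, prefactor \frac{5}{12}. Verdict: the logarithmic series (I6) applies (the logarithm: parameters (1,1;2), x = -\frac{2}{7}). Sum: \frac{35}{24} \cdot \ln\left(\frac{9}{7}\right).

Key step: with t_0 = \frac{5}{12}, the two geometric factors (prefactor 5/12) combine into one argument.
Consecutive-term ratio: r(k) = -\frac{2}{7} * (k+1) (k+1) / [(k+2) (k+1)] ; factor over Q: parameters, x = -\frac{2}{7}, and C = \frac{5}{12}.


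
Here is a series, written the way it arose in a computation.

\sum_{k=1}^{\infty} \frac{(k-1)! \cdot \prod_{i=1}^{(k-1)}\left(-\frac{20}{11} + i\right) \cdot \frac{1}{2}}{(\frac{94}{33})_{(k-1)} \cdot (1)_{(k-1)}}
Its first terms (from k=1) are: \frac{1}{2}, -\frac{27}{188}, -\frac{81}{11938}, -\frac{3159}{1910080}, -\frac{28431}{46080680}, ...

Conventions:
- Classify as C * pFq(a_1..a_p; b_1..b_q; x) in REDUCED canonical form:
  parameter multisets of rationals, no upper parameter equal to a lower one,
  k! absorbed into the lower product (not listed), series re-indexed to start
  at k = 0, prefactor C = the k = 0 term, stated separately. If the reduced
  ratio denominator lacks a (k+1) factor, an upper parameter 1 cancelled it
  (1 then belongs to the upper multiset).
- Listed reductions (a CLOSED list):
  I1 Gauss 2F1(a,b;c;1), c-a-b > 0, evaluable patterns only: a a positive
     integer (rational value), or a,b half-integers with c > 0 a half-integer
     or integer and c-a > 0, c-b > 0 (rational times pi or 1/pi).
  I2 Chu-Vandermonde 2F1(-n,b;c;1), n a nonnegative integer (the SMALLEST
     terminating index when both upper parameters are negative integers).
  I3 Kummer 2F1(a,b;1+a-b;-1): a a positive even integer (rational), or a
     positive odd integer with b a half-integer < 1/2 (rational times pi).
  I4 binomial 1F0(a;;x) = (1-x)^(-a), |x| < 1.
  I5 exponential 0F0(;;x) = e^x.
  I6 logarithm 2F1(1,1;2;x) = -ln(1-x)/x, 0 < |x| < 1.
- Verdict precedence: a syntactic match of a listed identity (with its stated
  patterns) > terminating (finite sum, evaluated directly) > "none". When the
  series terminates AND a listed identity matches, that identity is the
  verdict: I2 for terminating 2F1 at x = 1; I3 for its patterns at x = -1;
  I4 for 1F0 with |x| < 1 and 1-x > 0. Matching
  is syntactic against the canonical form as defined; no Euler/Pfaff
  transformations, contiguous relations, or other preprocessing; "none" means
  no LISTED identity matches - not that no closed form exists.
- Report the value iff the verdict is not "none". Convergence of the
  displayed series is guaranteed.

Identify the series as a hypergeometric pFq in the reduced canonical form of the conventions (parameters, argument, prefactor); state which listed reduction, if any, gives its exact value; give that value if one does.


x = 1 here; the reduced form reads 2F1, upper {-\frac{9}{11}, 1}, lower {\frac{94}{33}}, C = \frac{1}{2}. Verdict: the Gauss summation I1 fires (x = 1: the Gamma ratio telescopes since c-a-b = 8/3 > 0 and a = 1 in Z>0). Value: \frac{61}{176}.

The tell: from the first term \frac{1}{2}: the running product (C = 1/2, x = 1) telescopes to a rising factorial.
Adjacent-term ratio: r(k) = 1 * (k-\frac{9}{11}) (k+1) / [(k+\frac{94}{33}) (k+1)] - poly over poly, x = 1 from leading terms; C = \frac{1}{2} at k = 0.


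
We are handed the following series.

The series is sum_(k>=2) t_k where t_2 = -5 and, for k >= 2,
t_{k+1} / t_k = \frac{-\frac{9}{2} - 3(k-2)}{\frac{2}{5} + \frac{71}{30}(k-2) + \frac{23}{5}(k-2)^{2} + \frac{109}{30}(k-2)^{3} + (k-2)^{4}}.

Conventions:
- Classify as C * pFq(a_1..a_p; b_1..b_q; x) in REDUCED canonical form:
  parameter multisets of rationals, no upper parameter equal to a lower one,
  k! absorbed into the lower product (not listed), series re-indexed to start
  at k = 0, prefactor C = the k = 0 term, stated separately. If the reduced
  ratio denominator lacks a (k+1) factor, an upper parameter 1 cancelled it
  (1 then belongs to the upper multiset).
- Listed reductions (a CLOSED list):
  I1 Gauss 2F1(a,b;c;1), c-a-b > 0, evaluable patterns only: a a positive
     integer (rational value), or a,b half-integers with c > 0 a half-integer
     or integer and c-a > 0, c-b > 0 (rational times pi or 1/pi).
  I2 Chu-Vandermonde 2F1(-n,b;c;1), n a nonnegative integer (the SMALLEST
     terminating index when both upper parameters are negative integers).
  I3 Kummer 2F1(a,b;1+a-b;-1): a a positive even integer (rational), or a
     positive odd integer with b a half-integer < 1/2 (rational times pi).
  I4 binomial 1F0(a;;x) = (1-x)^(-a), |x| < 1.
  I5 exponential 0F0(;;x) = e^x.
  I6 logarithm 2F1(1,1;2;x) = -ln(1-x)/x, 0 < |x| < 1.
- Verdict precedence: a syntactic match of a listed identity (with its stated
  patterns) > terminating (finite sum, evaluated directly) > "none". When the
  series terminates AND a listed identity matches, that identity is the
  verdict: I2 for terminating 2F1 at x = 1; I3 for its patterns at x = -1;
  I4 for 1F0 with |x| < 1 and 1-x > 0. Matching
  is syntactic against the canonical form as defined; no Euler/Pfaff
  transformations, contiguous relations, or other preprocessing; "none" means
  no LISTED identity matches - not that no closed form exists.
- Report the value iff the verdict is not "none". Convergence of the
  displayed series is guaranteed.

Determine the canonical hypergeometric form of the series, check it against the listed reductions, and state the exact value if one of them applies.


First insight: with t_0 = -5, the ratio is unreduced: k + 3/2 divides both sides (C = -5).
Step ratio: r(k) = -3 * 1 / [(k+\frac{1}{3}) (k+\frac{4}{5}) (k+1)] ; factor over Q: parameters, x = -3, and C = -5.

x = -3 here; the reduced form reads 0F2, upper {-}, lower {\frac{1}{3}, \frac{4}{5}}, C = -5. Verdict: none. Every listed pattern misses the 0F2 form at -3, upper {-}.


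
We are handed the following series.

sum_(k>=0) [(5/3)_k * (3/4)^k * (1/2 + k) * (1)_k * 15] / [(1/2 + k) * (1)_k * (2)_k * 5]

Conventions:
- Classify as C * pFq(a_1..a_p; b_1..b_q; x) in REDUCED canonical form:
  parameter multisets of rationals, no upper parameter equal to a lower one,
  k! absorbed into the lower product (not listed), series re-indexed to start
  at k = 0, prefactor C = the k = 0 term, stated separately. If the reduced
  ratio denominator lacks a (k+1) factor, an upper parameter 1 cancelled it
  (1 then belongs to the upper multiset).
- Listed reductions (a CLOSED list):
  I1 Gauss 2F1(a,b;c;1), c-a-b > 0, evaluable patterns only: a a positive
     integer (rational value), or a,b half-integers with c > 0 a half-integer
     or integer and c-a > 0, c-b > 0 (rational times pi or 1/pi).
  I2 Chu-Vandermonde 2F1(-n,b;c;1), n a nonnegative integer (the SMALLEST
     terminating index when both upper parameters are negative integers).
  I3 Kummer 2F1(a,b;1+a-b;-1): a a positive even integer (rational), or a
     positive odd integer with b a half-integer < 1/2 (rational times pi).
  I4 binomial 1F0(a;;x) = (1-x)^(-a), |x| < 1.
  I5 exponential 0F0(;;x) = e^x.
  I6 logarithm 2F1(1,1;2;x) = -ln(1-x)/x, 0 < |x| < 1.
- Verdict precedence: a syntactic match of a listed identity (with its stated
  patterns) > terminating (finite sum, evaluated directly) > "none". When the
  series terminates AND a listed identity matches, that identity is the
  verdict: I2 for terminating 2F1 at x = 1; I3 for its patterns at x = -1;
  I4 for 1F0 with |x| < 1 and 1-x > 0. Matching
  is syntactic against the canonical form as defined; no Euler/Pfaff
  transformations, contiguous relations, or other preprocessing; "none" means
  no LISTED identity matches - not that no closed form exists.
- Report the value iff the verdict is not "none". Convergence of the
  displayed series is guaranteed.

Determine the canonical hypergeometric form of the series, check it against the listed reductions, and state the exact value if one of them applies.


x = 3/4 here; the reduced form reads 2F1, upper {1, 5/3}, lower {2}, C = 3. Verdict: no listed reduction: x = 3/4 and upper {1, 5/3} fail every I1-I6 pattern.

The tell: t_0 = 3 here, and (1)_k (C = 3, x = 3/4) is k! itself.
Adjacent-term ratio: r(k) = (3/4) * (k+1) (k+5/3) / [(k+2) (k+1)] - rational; roots negated = parameters, x = (3/4), C = 3.


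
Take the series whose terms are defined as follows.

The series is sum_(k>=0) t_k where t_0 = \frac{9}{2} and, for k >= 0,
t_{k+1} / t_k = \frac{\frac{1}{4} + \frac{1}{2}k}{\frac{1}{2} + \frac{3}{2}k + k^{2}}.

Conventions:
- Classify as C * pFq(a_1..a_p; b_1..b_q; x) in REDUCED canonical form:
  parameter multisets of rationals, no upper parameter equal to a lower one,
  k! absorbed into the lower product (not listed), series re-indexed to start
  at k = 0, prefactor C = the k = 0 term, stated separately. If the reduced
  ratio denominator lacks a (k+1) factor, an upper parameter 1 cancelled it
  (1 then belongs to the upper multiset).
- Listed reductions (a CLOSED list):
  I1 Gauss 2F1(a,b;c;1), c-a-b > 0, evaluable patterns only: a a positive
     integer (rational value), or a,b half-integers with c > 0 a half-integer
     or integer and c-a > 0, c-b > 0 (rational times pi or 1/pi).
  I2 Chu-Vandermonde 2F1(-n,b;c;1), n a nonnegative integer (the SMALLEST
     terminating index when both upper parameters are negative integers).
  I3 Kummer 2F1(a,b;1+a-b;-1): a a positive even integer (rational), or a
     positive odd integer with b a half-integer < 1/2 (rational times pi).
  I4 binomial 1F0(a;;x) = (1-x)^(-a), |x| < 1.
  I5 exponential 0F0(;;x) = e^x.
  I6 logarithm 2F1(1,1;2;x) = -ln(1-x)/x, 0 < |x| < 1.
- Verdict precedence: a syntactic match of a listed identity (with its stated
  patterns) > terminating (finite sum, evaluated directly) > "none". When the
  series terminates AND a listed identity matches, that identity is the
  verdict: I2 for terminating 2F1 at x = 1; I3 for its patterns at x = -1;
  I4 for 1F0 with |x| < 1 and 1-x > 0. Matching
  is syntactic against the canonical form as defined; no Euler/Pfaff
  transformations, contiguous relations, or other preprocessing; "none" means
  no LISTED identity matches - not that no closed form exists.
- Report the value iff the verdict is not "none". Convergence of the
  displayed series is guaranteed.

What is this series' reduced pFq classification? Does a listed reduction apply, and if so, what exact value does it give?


First insight: t_0 being \frac{9}{2}, roots of the ratio polynomials (prefactor 9/2) are the negated parameters.
Ratio: r(k) = \frac{1}{2} * 1 / [(k+1)] - rational; roots negated = parameters, x = \frac{1}{2}, C = \frac{9}{2}.

x = \frac{1}{2} here; the reduced form reads 0F0, upper {-}, lower {-}, C = \frac{9}{2}. Verdict at x = \frac{1}{2}: the I5 exponential reduction matches (the 0F0 exponential series at x = \frac{1}{2}). Value: \frac{9}{2} \cdot e^{\frac{1}{2}}.


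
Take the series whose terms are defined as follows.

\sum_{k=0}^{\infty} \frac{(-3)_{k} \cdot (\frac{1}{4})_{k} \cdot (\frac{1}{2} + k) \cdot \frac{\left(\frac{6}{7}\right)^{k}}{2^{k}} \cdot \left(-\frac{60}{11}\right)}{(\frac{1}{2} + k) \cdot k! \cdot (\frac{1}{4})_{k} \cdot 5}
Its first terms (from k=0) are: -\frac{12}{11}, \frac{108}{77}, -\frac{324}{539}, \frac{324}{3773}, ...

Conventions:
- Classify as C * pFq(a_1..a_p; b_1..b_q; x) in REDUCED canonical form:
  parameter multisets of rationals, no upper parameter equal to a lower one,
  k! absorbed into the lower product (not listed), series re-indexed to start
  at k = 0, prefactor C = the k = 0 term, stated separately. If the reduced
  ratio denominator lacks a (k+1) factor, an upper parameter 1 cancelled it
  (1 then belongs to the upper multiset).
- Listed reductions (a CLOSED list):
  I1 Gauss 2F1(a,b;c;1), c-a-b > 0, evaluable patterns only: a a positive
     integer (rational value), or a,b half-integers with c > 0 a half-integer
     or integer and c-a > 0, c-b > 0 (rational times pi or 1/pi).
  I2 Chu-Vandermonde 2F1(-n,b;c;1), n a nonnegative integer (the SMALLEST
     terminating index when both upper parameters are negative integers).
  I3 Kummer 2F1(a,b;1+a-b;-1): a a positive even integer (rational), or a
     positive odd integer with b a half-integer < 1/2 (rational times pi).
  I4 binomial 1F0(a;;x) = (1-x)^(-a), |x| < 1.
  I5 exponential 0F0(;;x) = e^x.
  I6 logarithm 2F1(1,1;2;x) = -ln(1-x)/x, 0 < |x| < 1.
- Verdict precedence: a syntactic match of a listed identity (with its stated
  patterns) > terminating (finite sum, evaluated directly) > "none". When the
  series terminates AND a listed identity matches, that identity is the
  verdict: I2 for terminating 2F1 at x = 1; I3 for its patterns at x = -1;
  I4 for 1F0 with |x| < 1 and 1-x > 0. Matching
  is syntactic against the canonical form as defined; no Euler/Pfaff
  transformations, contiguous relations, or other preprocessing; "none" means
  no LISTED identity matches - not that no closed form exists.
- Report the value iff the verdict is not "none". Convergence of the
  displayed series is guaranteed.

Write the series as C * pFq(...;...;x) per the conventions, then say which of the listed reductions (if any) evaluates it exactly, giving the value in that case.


Reduced: x = \frac{3}{7}, 1F0, upper = {-3}, lower = {-}, C = -\frac{12}{11}. Verdict: the binomial series (I4) applies (the 1F0 binomial series: exponent 3, x = \frac{3}{7}). Sum: -\frac{768}{3773}.

Key step: with t_0 = -\frac{12}{11}, the two k-th powers (C = -12/11, x = 3/7) combine into one argument.
Ratio: r(k) = \frac{3}{7} * (k-3) / [(k+1)] - rational; roots negated = parameters, x = \frac{3}{7}, C = -\frac{12}{11}.


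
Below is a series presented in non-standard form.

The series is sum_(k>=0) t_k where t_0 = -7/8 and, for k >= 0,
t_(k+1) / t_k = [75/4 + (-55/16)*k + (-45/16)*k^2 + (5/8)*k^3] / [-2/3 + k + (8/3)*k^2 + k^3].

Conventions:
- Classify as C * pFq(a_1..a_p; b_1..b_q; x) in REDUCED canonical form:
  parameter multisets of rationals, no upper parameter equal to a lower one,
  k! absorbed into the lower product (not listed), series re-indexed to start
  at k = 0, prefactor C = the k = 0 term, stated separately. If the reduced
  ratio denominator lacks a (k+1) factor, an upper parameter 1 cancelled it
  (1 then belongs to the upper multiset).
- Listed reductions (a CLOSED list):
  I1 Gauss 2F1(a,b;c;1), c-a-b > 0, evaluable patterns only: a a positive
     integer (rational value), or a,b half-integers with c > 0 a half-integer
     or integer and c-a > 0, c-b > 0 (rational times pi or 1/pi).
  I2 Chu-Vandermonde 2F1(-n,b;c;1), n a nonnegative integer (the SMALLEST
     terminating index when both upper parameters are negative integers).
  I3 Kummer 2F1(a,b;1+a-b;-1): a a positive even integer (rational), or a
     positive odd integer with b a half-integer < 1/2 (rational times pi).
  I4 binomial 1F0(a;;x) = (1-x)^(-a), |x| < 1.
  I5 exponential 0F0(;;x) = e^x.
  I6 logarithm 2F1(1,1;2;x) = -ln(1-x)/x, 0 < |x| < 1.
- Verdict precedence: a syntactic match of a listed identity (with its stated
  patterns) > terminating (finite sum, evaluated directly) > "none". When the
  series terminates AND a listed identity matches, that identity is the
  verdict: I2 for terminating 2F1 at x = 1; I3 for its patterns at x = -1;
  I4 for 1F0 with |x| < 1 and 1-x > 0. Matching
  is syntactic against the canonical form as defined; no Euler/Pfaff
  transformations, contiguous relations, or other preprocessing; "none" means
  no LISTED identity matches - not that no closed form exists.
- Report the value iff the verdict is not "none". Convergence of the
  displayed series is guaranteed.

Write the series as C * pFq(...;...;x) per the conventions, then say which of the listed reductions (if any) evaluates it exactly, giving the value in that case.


At argument 5/8: a 3F2 with upper {-4, -3, 5/2}, lower {-1/3, 2}, scaled by C = -7/8. Verdict: terminating at k = 3: the factor (-3)_k kills every later term; summing the 4 survivors is exact. Value: 8335831/65536.

First insight: with t_0 = -7/8, the expanded ratio factors over Q; prefactor -7/8, roots give parameters.
Adjacent-term ratio: r(k) = (5/8) * (k-4) (k-3) (k+5/2) / [(k-1/3) (k+2) (k+1)] - poly over poly, x = (5/8) from leading terms; C = -7/8 at k = 0.


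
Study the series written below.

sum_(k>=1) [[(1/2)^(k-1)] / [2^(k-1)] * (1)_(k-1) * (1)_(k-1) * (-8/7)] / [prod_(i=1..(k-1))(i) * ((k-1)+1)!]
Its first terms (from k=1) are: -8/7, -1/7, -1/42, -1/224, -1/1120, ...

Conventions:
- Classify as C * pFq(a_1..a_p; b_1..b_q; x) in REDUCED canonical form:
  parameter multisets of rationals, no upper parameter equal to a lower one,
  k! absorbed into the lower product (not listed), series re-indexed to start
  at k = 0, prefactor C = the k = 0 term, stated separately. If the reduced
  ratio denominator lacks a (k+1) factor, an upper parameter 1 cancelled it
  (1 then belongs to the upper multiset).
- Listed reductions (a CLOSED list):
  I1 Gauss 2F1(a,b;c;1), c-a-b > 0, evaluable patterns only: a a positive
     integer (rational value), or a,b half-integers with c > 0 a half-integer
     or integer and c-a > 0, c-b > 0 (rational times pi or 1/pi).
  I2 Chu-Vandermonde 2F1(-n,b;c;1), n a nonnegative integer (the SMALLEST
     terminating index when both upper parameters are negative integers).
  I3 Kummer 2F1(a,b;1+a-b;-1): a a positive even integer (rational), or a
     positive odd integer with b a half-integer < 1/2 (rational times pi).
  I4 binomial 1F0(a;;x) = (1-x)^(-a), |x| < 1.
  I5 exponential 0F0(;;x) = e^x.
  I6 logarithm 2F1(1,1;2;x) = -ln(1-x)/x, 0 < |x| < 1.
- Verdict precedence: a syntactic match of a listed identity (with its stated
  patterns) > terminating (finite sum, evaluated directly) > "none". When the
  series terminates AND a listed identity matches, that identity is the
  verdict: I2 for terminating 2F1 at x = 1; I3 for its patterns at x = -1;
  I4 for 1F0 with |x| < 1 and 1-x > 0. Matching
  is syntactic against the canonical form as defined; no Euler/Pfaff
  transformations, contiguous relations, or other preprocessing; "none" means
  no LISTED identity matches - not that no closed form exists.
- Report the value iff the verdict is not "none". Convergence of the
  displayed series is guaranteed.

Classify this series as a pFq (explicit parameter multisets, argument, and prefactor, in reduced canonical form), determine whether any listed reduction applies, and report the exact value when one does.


The series (x = 1/4) is 2F1: upper {1, 1}, lower {2}, prefactor -8/7. Verdict: the I6 logarithm reduction matches (the logarithm: parameters (1,1;2), x = 1/4). Exact value: (32/7) * ln(3/4).

The tell: t_0 being -8/7, the two k-th powers (C = -8/7) combine into one argument.
Step ratio: r(k) = (1/4) * (k+1) (k+1) / [(k+2) (k+1)] - poly over poly, x = (1/4) from leading terms; C = -8/7 at k = 0.


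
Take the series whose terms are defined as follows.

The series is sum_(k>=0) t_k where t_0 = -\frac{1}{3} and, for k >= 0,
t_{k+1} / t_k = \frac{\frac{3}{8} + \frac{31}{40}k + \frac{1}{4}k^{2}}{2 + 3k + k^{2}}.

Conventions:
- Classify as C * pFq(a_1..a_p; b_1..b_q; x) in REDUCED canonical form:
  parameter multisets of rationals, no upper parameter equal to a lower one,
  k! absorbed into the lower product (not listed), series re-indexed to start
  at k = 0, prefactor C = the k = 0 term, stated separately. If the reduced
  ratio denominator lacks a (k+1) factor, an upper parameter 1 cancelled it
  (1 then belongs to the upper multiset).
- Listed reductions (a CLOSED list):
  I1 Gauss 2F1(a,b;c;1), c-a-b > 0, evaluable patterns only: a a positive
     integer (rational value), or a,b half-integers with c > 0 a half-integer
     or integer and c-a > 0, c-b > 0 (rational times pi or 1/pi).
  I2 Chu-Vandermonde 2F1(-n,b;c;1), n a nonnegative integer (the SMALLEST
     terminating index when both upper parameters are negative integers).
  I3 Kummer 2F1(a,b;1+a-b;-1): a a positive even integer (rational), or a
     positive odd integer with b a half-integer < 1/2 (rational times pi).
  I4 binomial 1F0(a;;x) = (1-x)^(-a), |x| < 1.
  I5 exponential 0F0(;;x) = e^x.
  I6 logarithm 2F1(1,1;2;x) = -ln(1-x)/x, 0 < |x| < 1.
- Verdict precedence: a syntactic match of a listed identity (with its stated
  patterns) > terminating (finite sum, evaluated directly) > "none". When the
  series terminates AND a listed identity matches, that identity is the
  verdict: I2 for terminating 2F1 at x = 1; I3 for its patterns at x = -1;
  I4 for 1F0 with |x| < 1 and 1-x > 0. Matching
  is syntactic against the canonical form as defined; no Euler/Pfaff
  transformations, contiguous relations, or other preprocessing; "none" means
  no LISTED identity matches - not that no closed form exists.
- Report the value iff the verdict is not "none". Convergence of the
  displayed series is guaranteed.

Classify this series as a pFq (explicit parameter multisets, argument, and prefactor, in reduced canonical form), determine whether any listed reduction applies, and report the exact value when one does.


The series (x = \frac{1}{4}) is 2F1: upper {\frac{3}{5}, \frac{5}{2}}, lower {2}, prefactor -\frac{1}{3}. Verdict: none here - no I1-I6 shape fits x = \frac{1}{4} with lower {2}.

The tell: t_0 = -\frac{1}{3} here, and roots of the ratio polynomials (C = -1/3) are the negated parameters.
Adjacent-term ratio: r(k) = \frac{1}{4} * (k+\frac{3}{5}) (k+\frac{5}{2}) / [(k+2) (k+1)] ; factor over Q: parameters, x = \frac{1}{4}, and C = -\frac{1}{3}.


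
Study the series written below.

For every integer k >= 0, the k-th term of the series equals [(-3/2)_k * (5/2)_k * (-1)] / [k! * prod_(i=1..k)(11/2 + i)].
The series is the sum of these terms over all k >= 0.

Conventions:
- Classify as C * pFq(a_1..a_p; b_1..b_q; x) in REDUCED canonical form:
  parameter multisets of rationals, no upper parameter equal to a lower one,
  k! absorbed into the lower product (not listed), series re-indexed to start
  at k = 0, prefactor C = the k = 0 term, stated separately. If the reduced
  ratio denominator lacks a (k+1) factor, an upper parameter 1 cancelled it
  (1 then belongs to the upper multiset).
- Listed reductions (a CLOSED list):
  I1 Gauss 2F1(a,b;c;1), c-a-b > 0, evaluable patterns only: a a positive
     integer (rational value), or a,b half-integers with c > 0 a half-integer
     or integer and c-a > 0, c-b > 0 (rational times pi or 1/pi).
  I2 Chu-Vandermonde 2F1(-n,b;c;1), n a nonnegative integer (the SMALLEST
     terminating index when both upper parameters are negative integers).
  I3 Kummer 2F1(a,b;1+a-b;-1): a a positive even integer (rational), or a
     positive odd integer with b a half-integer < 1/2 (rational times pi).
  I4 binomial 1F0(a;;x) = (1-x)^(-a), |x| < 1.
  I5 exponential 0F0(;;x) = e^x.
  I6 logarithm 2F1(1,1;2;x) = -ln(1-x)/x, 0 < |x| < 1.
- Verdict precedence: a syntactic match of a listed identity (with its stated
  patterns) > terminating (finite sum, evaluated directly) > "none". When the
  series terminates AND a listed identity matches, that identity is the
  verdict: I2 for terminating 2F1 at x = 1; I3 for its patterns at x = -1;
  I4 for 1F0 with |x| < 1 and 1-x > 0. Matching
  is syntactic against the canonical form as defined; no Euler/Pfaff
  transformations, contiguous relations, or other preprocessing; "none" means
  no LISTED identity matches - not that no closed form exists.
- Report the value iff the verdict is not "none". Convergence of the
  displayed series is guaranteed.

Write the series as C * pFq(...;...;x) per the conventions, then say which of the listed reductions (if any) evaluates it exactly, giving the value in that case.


First insight: t_0 = -1 here, and the lower running product (C = -1) is a rising factorial.
Adjacent-term ratio: r(k) = 1 * (k-3/2) (k+5/2) / [(k+13/2) (k+1)] ; factor over Q: parameters, x = 1, and C = -1.

Prefactor -1, argument 1: 2F1 with upper {-3/2, 5/2} over lower {13/2}. Verdict: Gauss's theorem I1 (half-integer case) applies (x = 1; upper {-3/2, 5/2} half-integers, c = 13/2 in the evaluable pattern). Exact value: (-10395/65536) * pi.


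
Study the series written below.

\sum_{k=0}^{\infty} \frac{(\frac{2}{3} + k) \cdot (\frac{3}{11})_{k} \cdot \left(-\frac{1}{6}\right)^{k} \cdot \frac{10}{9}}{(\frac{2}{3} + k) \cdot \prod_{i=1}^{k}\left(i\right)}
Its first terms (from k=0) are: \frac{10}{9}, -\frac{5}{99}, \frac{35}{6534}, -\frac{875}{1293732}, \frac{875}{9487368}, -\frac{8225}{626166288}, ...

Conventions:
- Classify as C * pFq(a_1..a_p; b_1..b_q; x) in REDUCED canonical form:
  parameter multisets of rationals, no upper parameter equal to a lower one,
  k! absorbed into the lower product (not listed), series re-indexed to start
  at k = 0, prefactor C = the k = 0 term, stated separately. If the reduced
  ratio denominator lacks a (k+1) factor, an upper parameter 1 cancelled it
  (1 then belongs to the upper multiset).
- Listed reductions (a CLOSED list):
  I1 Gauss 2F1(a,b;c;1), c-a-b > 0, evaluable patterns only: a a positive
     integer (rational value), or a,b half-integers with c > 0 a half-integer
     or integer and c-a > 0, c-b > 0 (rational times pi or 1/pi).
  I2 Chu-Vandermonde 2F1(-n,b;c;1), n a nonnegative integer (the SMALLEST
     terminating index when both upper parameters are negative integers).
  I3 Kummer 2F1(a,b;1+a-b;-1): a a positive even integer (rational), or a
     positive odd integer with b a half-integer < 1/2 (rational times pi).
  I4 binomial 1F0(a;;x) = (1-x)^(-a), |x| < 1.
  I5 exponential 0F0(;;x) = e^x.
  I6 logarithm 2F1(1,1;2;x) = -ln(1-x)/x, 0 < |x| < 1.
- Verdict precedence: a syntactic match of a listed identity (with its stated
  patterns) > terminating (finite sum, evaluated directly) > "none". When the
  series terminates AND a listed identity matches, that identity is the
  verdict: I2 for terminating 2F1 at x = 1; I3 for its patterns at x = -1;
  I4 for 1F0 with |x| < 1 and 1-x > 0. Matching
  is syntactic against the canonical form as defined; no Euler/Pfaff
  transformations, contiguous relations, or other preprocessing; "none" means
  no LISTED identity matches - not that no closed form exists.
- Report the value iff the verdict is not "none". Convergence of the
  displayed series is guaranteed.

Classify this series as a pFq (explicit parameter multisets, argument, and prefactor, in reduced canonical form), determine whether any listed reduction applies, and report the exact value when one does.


Classification (C = \frac{10}{9}): 1F0 with upper {\frac{3}{11}}, lower {-}, argument x = -\frac{1}{6}. Verdict: binomial (I4) applies (the 1F0 binomial series: exponent -3/11, x = -\frac{1}{6}). Sum: \frac{10}{9} \cdot \left(\frac{7}{6}\right)^{-\frac{3}{11}}.

First insight: with t_0 = \frac{10}{9}, the product of the first k integers (C = 10/9, x = -1/6) is k!.
Term ratio: r(k) = -\frac{1}{6} * (k+\frac{3}{11}) / [(k+1)] ; factor over Q: parameters, x = -\frac{1}{6}, and C = \frac{10}{9}.


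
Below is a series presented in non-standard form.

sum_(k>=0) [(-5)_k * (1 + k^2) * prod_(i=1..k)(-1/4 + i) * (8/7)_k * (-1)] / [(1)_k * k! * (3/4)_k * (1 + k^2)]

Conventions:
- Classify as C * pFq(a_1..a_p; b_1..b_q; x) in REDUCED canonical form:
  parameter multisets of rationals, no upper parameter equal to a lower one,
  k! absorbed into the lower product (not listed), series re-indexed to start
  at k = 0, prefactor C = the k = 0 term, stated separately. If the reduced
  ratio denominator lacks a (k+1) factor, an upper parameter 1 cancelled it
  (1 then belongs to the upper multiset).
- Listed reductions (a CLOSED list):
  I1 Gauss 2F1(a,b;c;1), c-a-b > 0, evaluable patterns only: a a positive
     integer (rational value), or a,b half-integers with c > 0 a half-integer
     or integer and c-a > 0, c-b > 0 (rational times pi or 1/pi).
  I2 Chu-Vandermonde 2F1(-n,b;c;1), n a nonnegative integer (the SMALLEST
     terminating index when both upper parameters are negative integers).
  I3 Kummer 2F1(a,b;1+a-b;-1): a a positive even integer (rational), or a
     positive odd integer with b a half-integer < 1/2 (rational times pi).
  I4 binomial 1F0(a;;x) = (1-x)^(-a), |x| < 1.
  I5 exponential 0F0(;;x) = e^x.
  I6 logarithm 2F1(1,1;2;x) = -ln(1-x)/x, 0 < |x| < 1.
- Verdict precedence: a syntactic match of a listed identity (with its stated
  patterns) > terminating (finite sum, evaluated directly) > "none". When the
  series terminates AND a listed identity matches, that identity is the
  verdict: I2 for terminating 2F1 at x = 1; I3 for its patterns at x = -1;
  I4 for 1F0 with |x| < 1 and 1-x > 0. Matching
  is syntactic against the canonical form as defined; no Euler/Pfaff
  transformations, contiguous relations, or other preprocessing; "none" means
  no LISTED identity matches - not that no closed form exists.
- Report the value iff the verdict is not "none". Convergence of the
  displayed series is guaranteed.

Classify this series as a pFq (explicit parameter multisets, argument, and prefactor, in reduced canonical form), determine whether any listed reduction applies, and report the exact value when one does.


Canonical form: C = -1 times 2F1 with upper {-5, 8/7}, lower {1}, x = 1. Verdict: Vandermonde's identity (I2) fires (terminating 2F1 at x = 1 with n = 5, b = 8/7, c = 1). Hence: 351/16807.

Structural cue: t_0 being -1, the parameter 3/4 appears in both the upper and lower lists and cancels (alongside the other common factor).
Adjacent-term ratio: r(k) = 1 * (k-5) (k+8/7) / [(k+1) (k+1)] - rational; roots negated = parameters, x = 1, C = -1.
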